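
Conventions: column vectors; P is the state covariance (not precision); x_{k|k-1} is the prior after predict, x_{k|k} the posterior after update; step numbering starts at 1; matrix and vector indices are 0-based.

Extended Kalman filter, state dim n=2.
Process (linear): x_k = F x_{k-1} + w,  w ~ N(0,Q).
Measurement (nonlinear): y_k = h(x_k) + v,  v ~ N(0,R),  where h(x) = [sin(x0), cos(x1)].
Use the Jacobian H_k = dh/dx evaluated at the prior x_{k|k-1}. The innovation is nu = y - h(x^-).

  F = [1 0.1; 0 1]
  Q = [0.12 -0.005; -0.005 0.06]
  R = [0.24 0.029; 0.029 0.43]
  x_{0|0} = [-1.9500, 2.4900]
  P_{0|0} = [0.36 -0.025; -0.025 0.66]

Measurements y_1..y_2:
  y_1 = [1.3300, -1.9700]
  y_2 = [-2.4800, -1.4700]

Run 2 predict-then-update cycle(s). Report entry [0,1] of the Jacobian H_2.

H_jac[0,1] = 0.0000

step 1: x^-=[-1.7010, 2.4900]  P^-=[0.4816 0.0360; 0.0360 0.7200]  H_jac=[-0.1298 0.0000; 0.0000 -0.6065]  S=[0.2481 0.0318; 0.0318 0.6948]  K=[-0.2494 -0.0200; 0.0622 -0.6313]  nu=[2.3215, -1.1749]  x^+=[-2.2566, 3.3760]  P^+=[0.4656 0.0261; 0.0261 0.4446]
step 2: x^-=[-1.9190, 3.3760]  P^-=[0.5952 0.0656; 0.0656 0.5046]  H_jac=[-0.3412 0.0000; 0.0000 0.2323]  S=[0.3093 0.0238; 0.0238 0.4572]  K=[-0.6619 0.0678; -0.0924 0.2612]  nu=[-1.5400, -0.4973]  x^+=[-0.9334, 3.3885]  P^+=[0.4598 0.0428; 0.0428 0.4720]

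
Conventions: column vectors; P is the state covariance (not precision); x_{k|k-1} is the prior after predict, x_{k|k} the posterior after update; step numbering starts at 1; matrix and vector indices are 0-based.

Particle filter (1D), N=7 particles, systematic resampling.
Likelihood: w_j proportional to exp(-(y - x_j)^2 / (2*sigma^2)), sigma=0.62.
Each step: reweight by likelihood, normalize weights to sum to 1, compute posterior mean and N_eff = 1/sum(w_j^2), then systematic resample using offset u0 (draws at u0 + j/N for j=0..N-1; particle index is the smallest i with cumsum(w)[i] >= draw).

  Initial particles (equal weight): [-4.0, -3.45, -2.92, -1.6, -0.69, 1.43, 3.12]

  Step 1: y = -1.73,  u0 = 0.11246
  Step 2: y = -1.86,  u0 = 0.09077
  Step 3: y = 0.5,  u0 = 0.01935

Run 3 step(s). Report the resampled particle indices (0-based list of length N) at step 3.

step 1: w=[0.0009, 0.0152, 0.1129, 0.6967, 0.1744, 0.0000, 0.0000]  mean=-1.6205  Neff=1.8914  idx=[2, 3, 3, 3, 3, 4, 4]
step 2: w=[0.0548, 0.2164, 0.2164, 0.2164, 0.2164, 0.0398, 0.0398]  mean=-1.5998  Neff=5.1687  idx=[1, 1, 2, 3, 3, 4, 5]
step 3: w=[0.0181, 0.0181, 0.0181, 0.0181, 0.0181, 0.0181, 0.8911]  mean=-0.7891  Neff=1.2561  idx=[1, 6, 6, 6, 6, 6, 6]

resampled_idx = [1, 6, 6, 6, 6, 6, 6]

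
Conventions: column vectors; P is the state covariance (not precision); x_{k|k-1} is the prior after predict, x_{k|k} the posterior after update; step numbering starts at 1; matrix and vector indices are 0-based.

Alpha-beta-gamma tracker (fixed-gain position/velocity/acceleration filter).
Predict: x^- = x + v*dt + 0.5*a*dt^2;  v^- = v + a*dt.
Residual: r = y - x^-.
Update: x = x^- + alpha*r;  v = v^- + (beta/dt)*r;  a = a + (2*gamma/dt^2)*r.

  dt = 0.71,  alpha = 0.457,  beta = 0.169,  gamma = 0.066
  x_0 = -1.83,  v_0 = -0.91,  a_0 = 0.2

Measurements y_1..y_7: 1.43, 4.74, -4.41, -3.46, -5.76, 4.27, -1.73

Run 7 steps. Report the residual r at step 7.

resid = -0.6034

step 1: x_pred=-2.4257  r=3.8557  x^+=-0.6636  v^+=0.1498  a^+=1.2096
step 2: x_pred=-0.2524  r=4.9924  x^+=2.0291  v^+=2.1969  a^+=2.5169
step 3: x_pred=4.2233  r=-8.6333  x^+=0.2779  v^+=1.9290  a^+=0.2562
step 4: x_pred=1.7120  r=-5.1720  x^+=-0.6516  v^+=0.8798  a^+=-1.0981
step 5: x_pred=-0.3037  r=-5.4563  x^+=-2.7972  v^+=-1.1986  a^+=-2.5268
step 6: x_pred=-4.2851  r=8.5551  x^+=-0.3754  v^+=-0.9563  a^+=-0.2866
step 7: x_pred=-1.1266  r=-0.6034  x^+=-1.4024  v^+=-1.3034  a^+=-0.4446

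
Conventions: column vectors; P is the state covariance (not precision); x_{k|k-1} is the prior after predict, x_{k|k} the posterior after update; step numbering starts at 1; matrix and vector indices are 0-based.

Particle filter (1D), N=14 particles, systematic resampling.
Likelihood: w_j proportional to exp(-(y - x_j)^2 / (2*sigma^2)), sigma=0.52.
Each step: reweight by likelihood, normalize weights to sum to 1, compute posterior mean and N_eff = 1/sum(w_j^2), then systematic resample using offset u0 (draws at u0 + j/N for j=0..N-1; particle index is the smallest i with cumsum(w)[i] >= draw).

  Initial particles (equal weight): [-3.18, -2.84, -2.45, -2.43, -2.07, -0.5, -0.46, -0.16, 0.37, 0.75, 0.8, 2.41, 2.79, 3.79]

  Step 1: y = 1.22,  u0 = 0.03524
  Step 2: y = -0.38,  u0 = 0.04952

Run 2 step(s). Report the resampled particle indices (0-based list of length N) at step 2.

step 1: w=[0.0000, 0.0000, 0.0000, 0.0000, 0.0000, 0.0024, 0.0031, 0.0167, 0.1484, 0.3751, 0.4073, 0.0411, 0.0059, 0.0000]  mean=0.7725  Neff=3.0242  idx=[8, 8, 9, 9, 9, 9, 9, 9, 10, 10, 10, 10, 10, 11]
step 2: w=[0.2137, 0.2137, 0.0570, 0.0570, 0.0570, 0.0570, 0.0570, 0.0570, 0.0461, 0.0461, 0.0461, 0.0461, 0.0461, 0.0000]  mean=0.5991  Neff=8.2314  idx=[0, 0, 0, 1, 1, 1, 2, 4, 5, 6, 7, 9, 10, 12]

resampled_idx = [0, 0, 0, 1, 1, 1, 2, 4, 5, 6, 7, 9, 10, 12]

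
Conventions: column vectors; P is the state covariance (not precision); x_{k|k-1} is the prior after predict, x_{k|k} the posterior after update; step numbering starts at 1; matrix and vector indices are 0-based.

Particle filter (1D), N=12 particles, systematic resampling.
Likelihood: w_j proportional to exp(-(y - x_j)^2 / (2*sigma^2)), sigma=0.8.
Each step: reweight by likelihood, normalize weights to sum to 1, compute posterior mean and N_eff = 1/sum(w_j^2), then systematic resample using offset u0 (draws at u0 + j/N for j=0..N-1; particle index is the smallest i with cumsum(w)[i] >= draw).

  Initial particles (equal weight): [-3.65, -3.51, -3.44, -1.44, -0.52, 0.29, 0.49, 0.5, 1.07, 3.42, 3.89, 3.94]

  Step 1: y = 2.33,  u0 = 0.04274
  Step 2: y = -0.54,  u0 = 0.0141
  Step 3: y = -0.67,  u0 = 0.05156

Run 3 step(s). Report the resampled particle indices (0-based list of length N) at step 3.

step 1: w=[0.0000, 0.0000, 0.0000, 0.0000, 0.0015, 0.0337, 0.0617, 0.0635, 0.2515, 0.3436, 0.1298, 0.1147]  mean=2.4721  Neff=4.5401  idx=[6, 7, 8, 8, 8, 9, 9, 9, 9, 10, 10, 11]
step 2: w=[0.3459, 0.3404, 0.1046, 0.1046, 0.1046, 0.0000, 0.0000, 0.0000, 0.0000, 0.0000, 0.0000, 0.0000]  mean=0.6754  Neff=3.7272  idx=[0, 0, 0, 0, 1, 1, 1, 1, 1, 2, 3, 4]
step 3: w=[0.1029, 0.1029, 0.1029, 0.1029, 0.1011, 0.1011, 0.1011, 0.1011, 0.1011, 0.0277, 0.0277, 0.0277]  mean=0.5432  Neff=10.4450  idx=[0, 1, 2, 2, 3, 4, 5, 6, 7, 7, 8, 10]

resampled_idx = [0, 1, 2, 2, 3, 4, 5, 6, 7, 7, 8, 10]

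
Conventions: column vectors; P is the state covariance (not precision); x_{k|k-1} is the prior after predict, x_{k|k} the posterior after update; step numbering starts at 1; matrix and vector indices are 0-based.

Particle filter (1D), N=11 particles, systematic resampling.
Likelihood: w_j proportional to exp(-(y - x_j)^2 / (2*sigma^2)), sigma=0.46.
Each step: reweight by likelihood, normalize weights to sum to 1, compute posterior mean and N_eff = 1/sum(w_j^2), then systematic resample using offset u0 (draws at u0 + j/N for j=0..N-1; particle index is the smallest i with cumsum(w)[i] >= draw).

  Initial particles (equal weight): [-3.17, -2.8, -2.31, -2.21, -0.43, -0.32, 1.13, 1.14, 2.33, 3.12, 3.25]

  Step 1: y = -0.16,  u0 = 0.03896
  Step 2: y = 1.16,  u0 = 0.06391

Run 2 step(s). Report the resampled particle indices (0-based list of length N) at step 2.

step 1: w=[0.0000, 0.0000, 0.0000, 0.0000, 0.4622, 0.5169, 0.0108, 0.0101, 0.0000, 0.0000, 0.0000]  mean=-0.3405  Neff=2.0790  idx=[4, 4, 4, 4, 4, 5, 5, 5, 5, 5, 5]
step 2: w=[0.0546, 0.0546, 0.0546, 0.0546, 0.0546, 0.1212, 0.1212, 0.1212, 0.1212, 0.1212, 0.1212]  mean=-0.3500  Neff=9.7072  idx=[1, 2, 4, 5, 6, 7, 7, 8, 9, 10, 10]

resampled_idx = [1, 2, 4, 5, 6, 7, 7, 8, 9, 10, 10]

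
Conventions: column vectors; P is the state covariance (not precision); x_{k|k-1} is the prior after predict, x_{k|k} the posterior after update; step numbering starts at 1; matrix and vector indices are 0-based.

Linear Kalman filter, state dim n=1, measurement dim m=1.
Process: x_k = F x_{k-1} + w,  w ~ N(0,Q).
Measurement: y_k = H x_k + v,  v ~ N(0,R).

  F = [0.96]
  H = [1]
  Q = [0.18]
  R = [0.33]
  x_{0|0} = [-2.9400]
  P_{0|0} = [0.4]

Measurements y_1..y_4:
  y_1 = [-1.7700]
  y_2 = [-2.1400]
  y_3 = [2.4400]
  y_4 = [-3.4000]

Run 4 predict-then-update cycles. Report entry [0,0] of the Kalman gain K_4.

step 1: x^-=[-2.8224]  P^-=[0.5486]  S=[0.8786]  K=[0.6244]  nu=[1.0524]  x^+=[-2.1653]  P^+=[0.2061]
step 2: x^-=[-2.0787]  P^-=[0.3699]  S=[0.6999]  K=[0.5285]  nu=[-0.0613]  x^+=[-2.1111]  P^+=[0.1744]
step 3: x^-=[-2.0266]  P^-=[0.3407]  S=[0.6707]  K=[0.5080]  nu=[4.4666]  x^+=[0.2424]  P^+=[0.1676]
step 4: x^-=[0.2327]  P^-=[0.3345]  S=[0.6645]  K=[0.5034]  nu=[-3.6327]  x^+=[-1.5959]  P^+=[0.1661]

K[0,0] = 0.5034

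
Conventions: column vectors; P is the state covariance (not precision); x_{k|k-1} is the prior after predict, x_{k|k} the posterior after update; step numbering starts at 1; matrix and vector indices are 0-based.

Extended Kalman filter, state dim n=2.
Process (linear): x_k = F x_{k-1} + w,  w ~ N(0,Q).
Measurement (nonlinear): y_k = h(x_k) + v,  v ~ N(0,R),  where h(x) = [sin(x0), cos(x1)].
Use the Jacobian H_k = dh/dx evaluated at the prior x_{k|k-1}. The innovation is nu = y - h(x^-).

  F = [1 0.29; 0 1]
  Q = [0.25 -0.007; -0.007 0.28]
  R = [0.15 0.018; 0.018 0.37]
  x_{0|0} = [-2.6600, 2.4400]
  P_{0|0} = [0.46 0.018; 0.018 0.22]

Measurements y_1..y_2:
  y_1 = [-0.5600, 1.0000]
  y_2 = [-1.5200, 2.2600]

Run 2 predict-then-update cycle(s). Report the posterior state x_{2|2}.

step 1: x^-=[-1.9524, 2.4400]  P^-=[0.7389 0.0748; 0.0748 0.5000]  H_jac=[-0.3724 0.0000; 0.0000 -0.6454]  S=[0.2525 0.0360; 0.0360 0.5783]  K=[-1.0877 -0.0158; -0.0311 -0.5561]  nu=[0.3681, 1.7638]  x^+=[-2.3806, 1.4477]  P^+=[0.4389 0.0394; 0.0394 0.3197]
step 2: x^-=[-1.9608, 1.4477]  P^-=[0.7386 0.1251; 0.1251 0.5997]  H_jac=[-0.3802 0.0000; 0.0000 -0.9924]  S=[0.2568 0.0652; 0.0652 0.9606]  K=[-1.0794 -0.0560; -0.0284 -0.6176]  nu=[-0.5951, 2.1372]  x^+=[-1.4381, 0.1447]  P^+=[0.4285 0.0404; 0.0404 0.2308]

x_post = [-1.4381, 0.1447]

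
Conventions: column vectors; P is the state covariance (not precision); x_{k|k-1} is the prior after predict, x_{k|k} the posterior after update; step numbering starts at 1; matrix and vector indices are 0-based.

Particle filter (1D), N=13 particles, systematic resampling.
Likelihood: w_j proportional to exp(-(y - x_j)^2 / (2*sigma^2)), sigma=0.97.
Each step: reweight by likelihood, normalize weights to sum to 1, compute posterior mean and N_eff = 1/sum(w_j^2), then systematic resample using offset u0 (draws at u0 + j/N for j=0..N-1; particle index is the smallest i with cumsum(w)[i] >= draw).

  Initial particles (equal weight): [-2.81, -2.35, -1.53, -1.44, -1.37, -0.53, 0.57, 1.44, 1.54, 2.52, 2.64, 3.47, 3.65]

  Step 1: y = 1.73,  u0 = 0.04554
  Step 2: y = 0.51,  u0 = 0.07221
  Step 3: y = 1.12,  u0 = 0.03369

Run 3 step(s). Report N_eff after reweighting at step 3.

N_eff = 12.5240

step 1: w=[0.0000, 0.0000, 0.0008, 0.0011, 0.0014, 0.0157, 0.1162, 0.2271, 0.2330, 0.1705, 0.1530, 0.0475, 0.0335]  mean=1.8594  Neff=5.6986  idx=[6, 6, 7, 7, 7, 8, 8, 8, 9, 9, 10, 10, 12]
step 2: w=[0.1659, 0.1659, 0.1050, 0.1050, 0.1050, 0.0946, 0.0946, 0.0946, 0.0194, 0.0194, 0.0149, 0.0149, 0.0009]  mean=1.2594  Neff=8.6106  idx=[0, 0, 1, 1, 2, 3, 3, 4, 5, 6, 7, 7, 11]
step 3: w=[0.0765, 0.0765, 0.0765, 0.0765, 0.0851, 0.0851, 0.0851, 0.0851, 0.0818, 0.0818, 0.0818, 0.0818, 0.0263]  mean=1.2381  Neff=12.5240  idx=[0, 1, 2, 3, 4, 5, 6, 7, 8, 8, 9, 10, 11]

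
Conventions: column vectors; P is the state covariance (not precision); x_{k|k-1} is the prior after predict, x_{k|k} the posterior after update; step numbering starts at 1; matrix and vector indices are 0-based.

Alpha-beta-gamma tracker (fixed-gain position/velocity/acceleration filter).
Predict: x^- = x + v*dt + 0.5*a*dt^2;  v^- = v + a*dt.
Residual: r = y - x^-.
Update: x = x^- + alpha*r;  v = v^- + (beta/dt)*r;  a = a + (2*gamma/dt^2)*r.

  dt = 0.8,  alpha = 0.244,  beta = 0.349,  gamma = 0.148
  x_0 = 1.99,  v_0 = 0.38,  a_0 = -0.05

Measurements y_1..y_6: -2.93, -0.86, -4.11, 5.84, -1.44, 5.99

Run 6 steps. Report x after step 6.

x_post = 3.6171

step 1: x_pred=2.2780  r=-5.2080  x^+=1.0072  v^+=-1.9320  a^+=-2.4587
step 2: x_pred=-1.3251  r=0.4651  x^+=-1.2116  v^+=-3.6960  a^+=-2.2436
step 3: x_pred=-4.8864  r=0.7764  x^+=-4.6970  v^+=-5.1522  a^+=-1.8845
step 4: x_pred=-9.4218  r=15.2618  x^+=-5.6979  v^+=-0.0018  a^+=5.1741
step 5: x_pred=-4.0437  r=2.6037  x^+=-3.4084  v^+=5.2733  a^+=6.3783
step 6: x_pred=2.8513  r=3.1387  x^+=3.6171  v^+=11.7451  a^+=7.8299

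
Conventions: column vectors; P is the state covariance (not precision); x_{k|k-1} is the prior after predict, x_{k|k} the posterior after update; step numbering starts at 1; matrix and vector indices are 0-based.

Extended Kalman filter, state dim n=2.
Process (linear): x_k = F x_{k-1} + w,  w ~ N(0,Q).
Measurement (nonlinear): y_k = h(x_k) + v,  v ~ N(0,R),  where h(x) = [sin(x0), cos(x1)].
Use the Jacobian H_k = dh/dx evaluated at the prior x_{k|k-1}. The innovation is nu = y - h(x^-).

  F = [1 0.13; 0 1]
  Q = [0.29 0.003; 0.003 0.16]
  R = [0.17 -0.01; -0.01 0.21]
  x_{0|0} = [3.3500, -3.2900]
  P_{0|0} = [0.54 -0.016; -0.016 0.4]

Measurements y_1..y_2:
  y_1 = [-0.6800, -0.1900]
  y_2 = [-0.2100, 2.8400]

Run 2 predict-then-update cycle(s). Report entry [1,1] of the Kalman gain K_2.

K[1,1] = -0.8524

step 1: x^-=[2.9223, -3.2900]  P^-=[0.8326 0.0390; 0.0390 0.5600]  H_jac=[-0.9761 0.0000; 0.0000 -0.1479]  S=[0.9632 -0.0044; -0.0044 0.2222]  K=[-0.8439 -0.0425; -0.0412 -0.3734]  nu=[-0.8975, 0.7990]  x^+=[3.6457, -3.5513]  P^+=[0.1465 0.0034; 0.0034 0.5275]
step 2: x^-=[3.1841, -3.5513]  P^-=[0.4463 0.0749; 0.0749 0.6875]  H_jac=[-0.9991 0.0000; 0.0000 -0.3984]  S=[0.6155 0.0198; 0.0198 0.3191]  K=[-0.7229 -0.0486; -0.0942 -0.8524]  nu=[-0.1675, 3.7572]  x^+=[3.1224, -6.7384]  P^+=[0.1225 0.0075; 0.0075 0.4470]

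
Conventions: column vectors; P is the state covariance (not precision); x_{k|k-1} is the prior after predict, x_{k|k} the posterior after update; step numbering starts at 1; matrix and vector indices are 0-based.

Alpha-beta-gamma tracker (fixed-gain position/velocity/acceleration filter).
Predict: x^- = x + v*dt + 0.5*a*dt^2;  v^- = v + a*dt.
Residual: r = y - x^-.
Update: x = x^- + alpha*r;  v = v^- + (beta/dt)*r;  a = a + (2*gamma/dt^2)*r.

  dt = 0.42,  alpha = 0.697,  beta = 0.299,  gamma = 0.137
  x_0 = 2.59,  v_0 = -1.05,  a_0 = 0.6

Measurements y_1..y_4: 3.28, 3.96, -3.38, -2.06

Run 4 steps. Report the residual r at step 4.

resid = 0.8174

step 1: x_pred=2.2019  r=1.0781  x^+=2.9533  v^+=-0.0305  a^+=2.2746
step 2: x_pred=3.1411  r=0.8189  x^+=3.7119  v^+=1.5078  a^+=3.5465
step 3: x_pred=4.6579  r=-8.0379  x^+=-0.9445  v^+=-2.7250  a^+=-8.9388
step 4: x_pred=-2.8774  r=0.8174  x^+=-2.3077  v^+=-5.8973  a^+=-7.6691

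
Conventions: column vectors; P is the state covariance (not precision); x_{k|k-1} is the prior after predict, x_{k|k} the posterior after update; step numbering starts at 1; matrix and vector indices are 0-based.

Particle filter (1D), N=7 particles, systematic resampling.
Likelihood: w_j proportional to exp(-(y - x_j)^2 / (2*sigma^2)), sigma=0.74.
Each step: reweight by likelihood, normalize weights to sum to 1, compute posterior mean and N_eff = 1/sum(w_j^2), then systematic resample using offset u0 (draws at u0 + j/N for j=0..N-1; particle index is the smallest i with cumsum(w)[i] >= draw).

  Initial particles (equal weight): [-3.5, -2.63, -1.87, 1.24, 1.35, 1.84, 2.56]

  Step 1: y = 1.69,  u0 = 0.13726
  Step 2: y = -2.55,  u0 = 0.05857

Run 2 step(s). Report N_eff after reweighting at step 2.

step 1: w=[0.0000, 0.0000, 0.0000, 0.2588, 0.2802, 0.3050, 0.1560]  mean=1.6597  Neff=3.8044  idx=[3, 4, 4, 5, 5, 6, 6]
step 2: w=[0.5137, 0.2373, 0.2373, 0.0058, 0.0058, 0.0000, 0.0000]  mean=1.2992  Neff=2.6552  idx=[0, 0, 0, 0, 1, 2, 2]

N_eff = 2.6552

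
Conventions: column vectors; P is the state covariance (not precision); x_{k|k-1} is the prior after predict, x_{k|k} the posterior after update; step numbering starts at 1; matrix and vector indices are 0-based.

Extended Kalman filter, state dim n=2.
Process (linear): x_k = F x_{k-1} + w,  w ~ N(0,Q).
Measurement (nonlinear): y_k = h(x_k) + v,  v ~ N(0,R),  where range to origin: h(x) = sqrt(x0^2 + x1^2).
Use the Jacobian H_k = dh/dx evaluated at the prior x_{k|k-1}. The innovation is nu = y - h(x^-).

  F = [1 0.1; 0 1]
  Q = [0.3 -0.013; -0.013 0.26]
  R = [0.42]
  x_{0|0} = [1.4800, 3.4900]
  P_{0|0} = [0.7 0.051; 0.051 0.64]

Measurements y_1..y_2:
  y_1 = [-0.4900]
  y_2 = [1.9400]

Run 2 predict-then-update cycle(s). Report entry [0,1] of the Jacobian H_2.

H_jac[0,1] = 0.9808

step 1: x^-=[1.8290, 3.4900]  P^-=[1.0166 0.1020; 0.1020 0.9000]  H_jac=[0.4642 0.8857]  S=[1.4290]  K=[0.3934; 0.5910]  nu=[-4.4302]  x^+=[0.0859, 0.8718]  P^+=[0.7954 -0.2303; -0.2303 0.4009]
step 2: x^-=[0.1731, 0.8718]  P^-=[1.0533 -0.2032; -0.2032 0.6609]  H_jac=[0.1948 0.9808]  S=[1.0182]  K=[0.0058; 0.5978]  nu=[1.0512]  x^+=[0.1792, 1.5002]  P^+=[1.0533 -0.2067; -0.2067 0.2970]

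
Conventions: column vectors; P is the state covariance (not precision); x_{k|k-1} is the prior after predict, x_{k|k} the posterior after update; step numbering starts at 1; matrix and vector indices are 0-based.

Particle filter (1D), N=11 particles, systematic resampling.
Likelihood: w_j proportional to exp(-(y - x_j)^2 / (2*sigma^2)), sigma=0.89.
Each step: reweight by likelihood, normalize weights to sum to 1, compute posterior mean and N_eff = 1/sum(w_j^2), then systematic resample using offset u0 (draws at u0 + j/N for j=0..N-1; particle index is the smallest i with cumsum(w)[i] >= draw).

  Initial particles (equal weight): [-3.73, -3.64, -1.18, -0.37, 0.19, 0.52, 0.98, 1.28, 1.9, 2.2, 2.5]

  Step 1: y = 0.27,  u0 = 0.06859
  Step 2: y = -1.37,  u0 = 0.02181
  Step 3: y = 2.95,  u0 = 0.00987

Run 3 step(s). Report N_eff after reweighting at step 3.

step 1: w=[0.0000, 0.0000, 0.0580, 0.1689, 0.2178, 0.2102, 0.1591, 0.1149, 0.0409, 0.0208, 0.0095]  mean=0.4698  Neff=6.0903  idx=[3, 3, 4, 4, 4, 5, 5, 6, 6, 7, 9]
step 2: w=[0.2669, 0.2669, 0.1080, 0.1080, 0.1080, 0.0526, 0.0526, 0.0154, 0.0154, 0.0060, 0.0002]  mean=-0.0431  Neff=5.4480  idx=[0, 0, 0, 1, 1, 1, 2, 3, 3, 4, 6]
step 3: w=[0.0152, 0.0152, 0.0152, 0.0152, 0.0152, 0.0152, 0.1308, 0.1308, 0.1308, 0.1308, 0.3855]  mean=0.2660  Neff=4.5790  idx=[0, 6, 6, 7, 8, 8, 9, 10, 10, 10, 10]

N_eff = 4.5790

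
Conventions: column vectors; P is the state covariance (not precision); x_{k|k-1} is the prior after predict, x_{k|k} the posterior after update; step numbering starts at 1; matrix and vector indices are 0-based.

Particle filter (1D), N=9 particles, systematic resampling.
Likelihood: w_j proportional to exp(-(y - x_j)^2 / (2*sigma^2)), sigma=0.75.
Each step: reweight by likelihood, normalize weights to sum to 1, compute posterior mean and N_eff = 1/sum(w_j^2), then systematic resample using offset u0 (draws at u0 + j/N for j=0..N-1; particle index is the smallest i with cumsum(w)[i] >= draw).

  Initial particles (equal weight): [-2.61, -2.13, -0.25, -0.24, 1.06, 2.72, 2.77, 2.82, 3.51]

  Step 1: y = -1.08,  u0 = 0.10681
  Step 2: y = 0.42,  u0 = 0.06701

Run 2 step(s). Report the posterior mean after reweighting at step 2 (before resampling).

step 1: w=[0.0783, 0.2355, 0.3402, 0.3352, 0.0107, 0.0000, 0.0000, 0.0000, 0.0000]  mean=-0.8603  Neff=3.4503  idx=[1, 1, 2, 2, 2, 3, 3, 3, 4]
step 2: w=[0.0007, 0.0007, 0.1412, 0.1412, 0.1412, 0.1429, 0.1429, 0.1429, 0.1463]  mean=-0.0566  Neff=7.0173  idx=[2, 3, 4, 4, 5, 6, 7, 7, 8]

post_mean = -0.0566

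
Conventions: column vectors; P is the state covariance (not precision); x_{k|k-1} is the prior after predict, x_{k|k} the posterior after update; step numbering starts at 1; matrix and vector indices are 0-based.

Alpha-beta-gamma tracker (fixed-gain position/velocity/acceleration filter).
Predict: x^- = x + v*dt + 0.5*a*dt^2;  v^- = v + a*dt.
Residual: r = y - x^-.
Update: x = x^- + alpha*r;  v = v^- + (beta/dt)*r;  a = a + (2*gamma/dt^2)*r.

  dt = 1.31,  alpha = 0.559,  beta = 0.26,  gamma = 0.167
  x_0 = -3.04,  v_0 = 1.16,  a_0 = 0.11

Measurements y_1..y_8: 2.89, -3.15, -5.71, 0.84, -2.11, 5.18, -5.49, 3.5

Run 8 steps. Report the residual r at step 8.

step 1: x_pred=-1.4260  r=4.3160  x^+=0.9866  v^+=2.1607  a^+=0.9500
step 2: x_pred=4.6323  r=-7.7823  x^+=0.2820  v^+=1.8606  a^+=-0.5646
step 3: x_pred=2.2350  r=-7.9450  x^+=-2.2063  v^+=-0.4559  a^+=-2.1109
step 4: x_pred=-4.6148  r=5.4548  x^+=-1.5656  v^+=-2.1386  a^+=-1.0493
step 5: x_pred=-5.2675  r=3.1575  x^+=-3.5025  v^+=-2.8865  a^+=-0.4348
step 6: x_pred=-7.6568  r=12.8368  x^+=-0.4810  v^+=-0.9083  a^+=2.0636
step 7: x_pred=0.0998  r=-5.5898  x^+=-3.0249  v^+=0.6857  a^+=0.9757
step 8: x_pred=-1.2895  r=4.7895  x^+=1.3878  v^+=2.9144  a^+=1.9079

resid = 4.7895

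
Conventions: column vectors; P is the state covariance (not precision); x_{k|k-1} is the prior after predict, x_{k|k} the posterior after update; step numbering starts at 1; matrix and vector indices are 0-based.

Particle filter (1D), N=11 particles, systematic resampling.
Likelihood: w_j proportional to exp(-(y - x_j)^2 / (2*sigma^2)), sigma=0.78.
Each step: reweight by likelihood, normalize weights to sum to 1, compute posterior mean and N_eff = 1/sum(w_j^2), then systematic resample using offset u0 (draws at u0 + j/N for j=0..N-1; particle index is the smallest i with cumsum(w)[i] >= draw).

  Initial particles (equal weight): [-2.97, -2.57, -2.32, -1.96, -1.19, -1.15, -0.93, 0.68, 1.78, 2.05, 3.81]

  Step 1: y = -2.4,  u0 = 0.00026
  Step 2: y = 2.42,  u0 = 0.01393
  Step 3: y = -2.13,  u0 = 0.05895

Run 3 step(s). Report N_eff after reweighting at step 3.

N_eff = 10.0954

step 1: w=[0.1766, 0.2252, 0.2294, 0.1967, 0.0692, 0.0638, 0.0390, 0.0001, 0.0000, 0.0000, 0.0000]  mean=-2.2128  Neff=5.4477  idx=[0, 0, 1, 1, 1, 2, 2, 3, 3, 3, 5]
step 2: w=[0.0000, 0.0000, 0.0000, 0.0000, 0.0000, 0.0003, 0.0003, 0.0050, 0.0050, 0.0050, 0.9843]  mean=-1.1630  Neff=1.0320  idx=[9, 10, 10, 10, 10, 10, 10, 10, 10, 10, 10]
step 3: w=[0.1770, 0.0823, 0.0823, 0.0823, 0.0823, 0.0823, 0.0823, 0.0823, 0.0823, 0.0823, 0.0823]  mean=-1.2933  Neff=10.0954  idx=[0, 0, 1, 2, 3, 5, 6, 7, 8, 9, 10]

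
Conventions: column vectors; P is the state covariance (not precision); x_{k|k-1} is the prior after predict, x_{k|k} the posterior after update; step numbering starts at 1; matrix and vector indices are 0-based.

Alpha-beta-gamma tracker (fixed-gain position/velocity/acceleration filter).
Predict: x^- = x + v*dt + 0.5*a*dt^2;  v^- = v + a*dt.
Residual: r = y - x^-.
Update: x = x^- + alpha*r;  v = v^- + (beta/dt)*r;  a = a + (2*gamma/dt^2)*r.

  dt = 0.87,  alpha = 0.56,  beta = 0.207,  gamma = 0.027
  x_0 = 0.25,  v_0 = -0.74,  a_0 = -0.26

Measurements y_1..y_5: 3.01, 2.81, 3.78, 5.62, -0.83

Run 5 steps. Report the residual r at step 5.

step 1: x_pred=-0.4922  r=3.5022  x^+=1.4690  v^+=-0.1329  a^+=-0.0101
step 2: x_pred=1.3496  r=1.4604  x^+=2.1674  v^+=0.2057  a^+=0.0941
step 3: x_pred=2.3820  r=1.3980  x^+=3.1649  v^+=0.6202  a^+=0.1938
step 4: x_pred=3.7778  r=1.8422  x^+=4.8094  v^+=1.2271  a^+=0.3252
step 5: x_pred=6.0001  r=-6.8301  x^+=2.1752  v^+=-0.1150  a^+=-0.1621

resid = -6.8301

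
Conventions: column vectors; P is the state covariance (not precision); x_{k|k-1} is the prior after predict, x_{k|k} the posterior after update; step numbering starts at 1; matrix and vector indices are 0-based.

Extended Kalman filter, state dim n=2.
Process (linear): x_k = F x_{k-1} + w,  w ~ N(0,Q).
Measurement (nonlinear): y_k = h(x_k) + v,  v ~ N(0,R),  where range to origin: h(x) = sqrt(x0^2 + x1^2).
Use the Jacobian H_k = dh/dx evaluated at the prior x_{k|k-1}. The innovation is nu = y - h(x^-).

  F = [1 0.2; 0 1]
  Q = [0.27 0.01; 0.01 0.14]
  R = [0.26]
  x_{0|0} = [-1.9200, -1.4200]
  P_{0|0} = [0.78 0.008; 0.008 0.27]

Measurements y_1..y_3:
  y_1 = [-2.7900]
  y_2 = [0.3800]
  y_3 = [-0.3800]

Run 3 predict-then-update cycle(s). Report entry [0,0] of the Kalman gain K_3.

K[0,0] = 0.6377

step 1: x^-=[-2.2040, -1.4200]  P^-=[1.0640 0.0720; 0.0720 0.4100]  H_jac=[-0.8406 -0.5416]  S=[1.1977]  K=[-0.7793; -0.2359]  nu=[-5.4118]  x^+=[2.0136, -0.1432]  P^+=[0.3365 -0.1482; -0.1482 0.3433]
step 2: x^-=[1.9850, -0.1432]  P^-=[0.5610 -0.0696; -0.0696 0.4833]  H_jac=[0.9974 -0.0719]  S=[0.8306]  K=[0.6797; -0.1254]  nu=[-1.6102]  x^+=[0.8906, 0.0588]  P^+=[0.1773 0.0012; 0.0012 0.4703]
step 3: x^-=[0.9023, 0.0588]  P^-=[0.4666 0.1053; 0.1053 0.6103]  H_jac=[0.9979 0.0650]  S=[0.7408]  K=[0.6377; 0.1953]  nu=[-1.2842]  x^+=[0.0834, -0.1921]  P^+=[0.1653 0.0130; 0.0130 0.5820]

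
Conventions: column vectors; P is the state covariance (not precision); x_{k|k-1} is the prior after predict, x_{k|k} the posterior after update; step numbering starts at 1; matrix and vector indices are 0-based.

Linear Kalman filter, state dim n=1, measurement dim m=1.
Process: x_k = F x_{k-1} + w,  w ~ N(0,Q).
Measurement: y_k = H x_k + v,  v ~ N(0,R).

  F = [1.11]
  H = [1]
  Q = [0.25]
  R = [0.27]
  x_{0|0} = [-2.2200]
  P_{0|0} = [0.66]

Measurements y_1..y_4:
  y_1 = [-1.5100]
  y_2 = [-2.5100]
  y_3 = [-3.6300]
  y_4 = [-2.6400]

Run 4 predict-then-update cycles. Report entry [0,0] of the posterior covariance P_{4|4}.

step 1: x^-=[-2.4642]  P^-=[1.0632]  S=[1.3332]  K=[0.7975]  nu=[0.9542]  x^+=[-1.7032]  P^+=[0.2153]
step 2: x^-=[-1.8906]  P^-=[0.5153]  S=[0.7853]  K=[0.6562]  nu=[-0.6194]  x^+=[-2.2970]  P^+=[0.1772]
step 3: x^-=[-2.5497]  P^-=[0.4683]  S=[0.7383]  K=[0.6343]  nu=[-1.0803]  x^+=[-3.2349]  P^+=[0.1713]
step 4: x^-=[-3.5908]  P^-=[0.4610]  S=[0.7310]  K=[0.6306]  nu=[0.9508]  x^+=[-2.9912]  P^+=[0.1703]

P_post[0,0] = 0.1703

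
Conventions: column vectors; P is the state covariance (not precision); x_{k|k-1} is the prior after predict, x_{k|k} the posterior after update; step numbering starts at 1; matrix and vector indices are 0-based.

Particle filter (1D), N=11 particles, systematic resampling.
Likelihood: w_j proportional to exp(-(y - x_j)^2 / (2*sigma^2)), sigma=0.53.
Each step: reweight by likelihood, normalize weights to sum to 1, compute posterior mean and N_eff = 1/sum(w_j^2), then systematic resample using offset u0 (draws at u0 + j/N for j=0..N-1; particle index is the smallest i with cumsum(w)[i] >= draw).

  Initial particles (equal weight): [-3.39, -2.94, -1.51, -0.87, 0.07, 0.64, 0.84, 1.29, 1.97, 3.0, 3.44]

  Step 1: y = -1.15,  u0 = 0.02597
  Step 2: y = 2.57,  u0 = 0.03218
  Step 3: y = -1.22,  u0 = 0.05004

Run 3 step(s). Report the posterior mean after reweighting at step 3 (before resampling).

step 1: w=[0.0001, 0.0019, 0.4558, 0.4992, 0.0406, 0.0019, 0.0005, 0.0000, 0.0000, 0.0000, 0.0000]  mean=-1.1239  Neff=2.1805  idx=[2, 2, 2, 2, 2, 3, 3, 3, 3, 3, 3]
step 2: w=[0.0000, 0.0000, 0.0000, 0.0000, 0.0000, 0.1666, 0.1666, 0.1666, 0.1666, 0.1666, 0.1666]  mean=-0.8701  Neff=6.0019  idx=[5, 5, 6, 6, 7, 7, 8, 9, 9, 10, 10]
step 3: w=[0.0909, 0.0909, 0.0909, 0.0909, 0.0909, 0.0909, 0.0909, 0.0909, 0.0909, 0.0909, 0.0909]  mean=-0.8700  Neff=11.0000  idx=[0, 1, 2, 3, 4, 5, 6, 7, 8, 9, 10]

post_mean = -0.8700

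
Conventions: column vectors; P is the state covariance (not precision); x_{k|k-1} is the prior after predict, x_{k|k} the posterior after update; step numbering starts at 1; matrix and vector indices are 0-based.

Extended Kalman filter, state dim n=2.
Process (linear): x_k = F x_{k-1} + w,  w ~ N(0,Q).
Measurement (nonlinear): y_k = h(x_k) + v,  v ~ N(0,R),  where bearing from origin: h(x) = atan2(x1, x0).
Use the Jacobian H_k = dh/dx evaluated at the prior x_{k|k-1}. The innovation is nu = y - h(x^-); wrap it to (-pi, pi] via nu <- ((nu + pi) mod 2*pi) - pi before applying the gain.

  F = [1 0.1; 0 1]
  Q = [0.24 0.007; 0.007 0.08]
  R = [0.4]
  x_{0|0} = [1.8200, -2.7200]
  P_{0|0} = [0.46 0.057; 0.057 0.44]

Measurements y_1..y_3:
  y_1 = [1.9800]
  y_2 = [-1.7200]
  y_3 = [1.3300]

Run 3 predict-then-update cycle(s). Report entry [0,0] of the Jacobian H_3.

step 1: x^-=[1.5480, -2.7200]  P^-=[0.7158 0.1080; 0.1080 0.5200]  H_jac=[0.2777 0.1580]  S=[0.4777]  K=[0.4519; 0.2348]  nu=[3.0334]  x^+=[2.9187, -2.0076]  P^+=[0.6183 0.0573; 0.0573 0.4937]
step 2: x^-=[2.7180, -2.0076]  P^-=[0.8747 0.1137; 0.1137 0.5737]  H_jac=[0.1758 0.2380]  S=[0.4691]  K=[0.3856; 0.3337]  nu=[-1.0838]  x^+=[2.3001, -2.3693]  P^+=[0.8049 0.0533; 0.0533 0.5214]
step 3: x^-=[2.0631, -2.3693]  P^-=[1.0608 0.1125; 0.1125 0.6014]  H_jac=[0.2400 0.2090]  S=[0.4987]  K=[0.5578; 0.3062]  nu=[2.1844]  x^+=[3.2815, -1.7005]  P^+=[0.9057 0.0273; 0.0273 0.5547]

H_jac[0,0] = 0.2400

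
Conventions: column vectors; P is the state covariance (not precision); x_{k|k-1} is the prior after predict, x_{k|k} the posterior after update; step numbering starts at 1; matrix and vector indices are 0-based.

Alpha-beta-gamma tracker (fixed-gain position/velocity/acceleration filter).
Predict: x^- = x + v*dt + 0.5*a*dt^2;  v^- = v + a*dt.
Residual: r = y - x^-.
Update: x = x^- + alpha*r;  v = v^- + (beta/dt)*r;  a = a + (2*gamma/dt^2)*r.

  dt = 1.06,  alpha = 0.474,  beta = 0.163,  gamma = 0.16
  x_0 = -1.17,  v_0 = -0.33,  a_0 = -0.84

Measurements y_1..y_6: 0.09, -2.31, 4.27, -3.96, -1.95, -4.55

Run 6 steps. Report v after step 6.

v_post = 0.5630

step 1: x_pred=-1.9917  r=2.0817  x^+=-1.0050  v^+=-0.9003  a^+=-0.2471
step 2: x_pred=-2.0981  r=-0.2119  x^+=-2.1986  v^+=-1.1948  a^+=-0.3075
step 3: x_pred=-3.6378  r=7.9078  x^+=0.1105  v^+=-0.3047  a^+=1.9447
step 4: x_pred=0.8800  r=-4.8400  x^+=-1.4142  v^+=1.0123  a^+=0.5662
step 5: x_pred=-0.0230  r=-1.9270  x^+=-0.9364  v^+=1.3162  a^+=0.0174
step 6: x_pred=0.4686  r=-5.0186  x^+=-1.9102  v^+=0.5630  a^+=-1.4119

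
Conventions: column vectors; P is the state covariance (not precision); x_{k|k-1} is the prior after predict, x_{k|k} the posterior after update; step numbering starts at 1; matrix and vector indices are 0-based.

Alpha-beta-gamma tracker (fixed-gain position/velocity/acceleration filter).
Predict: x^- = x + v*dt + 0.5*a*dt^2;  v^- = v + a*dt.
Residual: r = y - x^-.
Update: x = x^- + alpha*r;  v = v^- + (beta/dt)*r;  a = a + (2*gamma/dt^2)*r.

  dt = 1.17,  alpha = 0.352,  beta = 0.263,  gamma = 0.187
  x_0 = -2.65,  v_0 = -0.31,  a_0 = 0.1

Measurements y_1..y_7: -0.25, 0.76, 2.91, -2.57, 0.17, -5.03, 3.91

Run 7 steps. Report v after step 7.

step 1: x_pred=-2.9443  r=2.6943  x^+=-1.9959  v^+=0.4126  a^+=0.8361
step 2: x_pred=-0.9408  r=1.7008  x^+=-0.3421  v^+=1.7732  a^+=1.3008
step 3: x_pred=2.6228  r=0.2872  x^+=2.7239  v^+=3.3597  a^+=1.3792
step 4: x_pred=7.5988  r=-10.1688  x^+=4.0194  v^+=2.6876  a^+=-1.3990
step 5: x_pred=6.2063  r=-6.0363  x^+=4.0815  v^+=-0.3061  a^+=-3.0482
step 6: x_pred=1.6371  r=-6.6671  x^+=-0.7097  v^+=-5.3711  a^+=-4.8697
step 7: x_pred=-10.3270  r=14.2370  x^+=-5.3156  v^+=-7.8684  a^+=-0.9800

v_post = -7.8684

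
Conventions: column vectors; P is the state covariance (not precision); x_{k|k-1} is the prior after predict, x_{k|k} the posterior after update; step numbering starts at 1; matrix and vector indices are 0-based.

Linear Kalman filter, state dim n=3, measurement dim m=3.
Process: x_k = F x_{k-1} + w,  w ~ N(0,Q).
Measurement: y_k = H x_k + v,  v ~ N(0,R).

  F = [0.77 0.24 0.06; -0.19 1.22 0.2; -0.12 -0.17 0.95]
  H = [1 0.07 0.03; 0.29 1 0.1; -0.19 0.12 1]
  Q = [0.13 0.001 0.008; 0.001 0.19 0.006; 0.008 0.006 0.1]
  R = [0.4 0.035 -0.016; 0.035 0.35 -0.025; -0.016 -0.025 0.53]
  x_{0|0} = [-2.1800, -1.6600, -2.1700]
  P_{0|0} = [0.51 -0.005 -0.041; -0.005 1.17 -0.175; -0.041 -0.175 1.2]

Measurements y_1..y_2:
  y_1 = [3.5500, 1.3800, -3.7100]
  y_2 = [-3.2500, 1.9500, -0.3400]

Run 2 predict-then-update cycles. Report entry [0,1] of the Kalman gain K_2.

K[0,1] = 0.0352

step 1: x^-=[-2.2072, -2.0450, -1.5177]  P^-=[0.4934 0.2518 -0.0855; 0.2518 1.9179 -0.1849; -0.0855 -0.1850 1.2898]  S=[0.9333 0.5570 -0.1267; 0.5570 2.4264 0.0575; -0.1267 0.0575 1.8419]  K=[0.5130 0.0426 -0.0469; -0.0956 0.8357 -0.0341; 0.0711 -0.0663 0.7040]  nu=[5.9459, 4.2169, -2.3663]  x^+=[1.1338, 0.9909, -3.0403]  P^+=[0.2091 -0.0275 0.0089; -0.0275 0.3059 -0.0794; 0.0089 -0.0794 0.3849]
step 2: x^-=[0.9284, 0.3854, -3.1927]  P^-=[0.2614 0.0317 -0.0083; 0.0317 0.6416 -0.0675; -0.0083 -0.0675 0.4817]  S=[0.6686 0.1861 -0.0557; 0.1861 1.0228 0.0102; -0.0557 0.0102 1.0159]  K=[0.3813 0.0352 -0.0328; -0.0677 0.6421 -0.0068; 0.0511 -0.0353 0.4709]  nu=[-4.1096, 1.6146, 2.9829]  x^+=[-0.6796, 1.6802, -2.0553]  P^+=[0.1554 -0.0193 0.0075; -0.0193 0.2332 -0.0502; 0.0075 -0.0502 0.2571]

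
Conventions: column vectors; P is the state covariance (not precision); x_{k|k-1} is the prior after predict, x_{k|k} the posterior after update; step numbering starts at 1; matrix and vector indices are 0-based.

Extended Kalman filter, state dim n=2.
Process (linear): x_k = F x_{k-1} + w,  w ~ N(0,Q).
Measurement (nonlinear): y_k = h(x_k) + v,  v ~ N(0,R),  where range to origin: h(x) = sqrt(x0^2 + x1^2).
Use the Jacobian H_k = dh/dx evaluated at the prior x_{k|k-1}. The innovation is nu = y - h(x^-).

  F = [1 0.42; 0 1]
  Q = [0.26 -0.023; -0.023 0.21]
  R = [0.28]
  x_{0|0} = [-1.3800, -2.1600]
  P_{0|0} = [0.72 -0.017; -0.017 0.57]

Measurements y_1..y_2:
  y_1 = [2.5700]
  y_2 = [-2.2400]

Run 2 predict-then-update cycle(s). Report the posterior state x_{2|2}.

x_post = [0.3367, 0.2075]

step 1: x^-=[-2.2872, -2.1600]  P^-=[1.0663 0.1994; 0.1994 0.7800]  H_jac=[-0.7270 -0.6866]  S=[1.4104]  K=[-0.6467; -0.4825]  nu=[-0.5759]  x^+=[-1.9147, -1.8821]  P^+=[0.4764 -0.2407; -0.2407 0.4516]
step 2: x^-=[-2.7052, -1.8821]  P^-=[0.6139 -0.0740; -0.0740 0.6616]  H_jac=[-0.8209 -0.5711]  S=[0.8401]  K=[-0.5495; -0.3775]  nu=[-5.5355]  x^+=[0.3367, 0.2075]  P^+=[0.3602 -0.2483; -0.2483 0.5419]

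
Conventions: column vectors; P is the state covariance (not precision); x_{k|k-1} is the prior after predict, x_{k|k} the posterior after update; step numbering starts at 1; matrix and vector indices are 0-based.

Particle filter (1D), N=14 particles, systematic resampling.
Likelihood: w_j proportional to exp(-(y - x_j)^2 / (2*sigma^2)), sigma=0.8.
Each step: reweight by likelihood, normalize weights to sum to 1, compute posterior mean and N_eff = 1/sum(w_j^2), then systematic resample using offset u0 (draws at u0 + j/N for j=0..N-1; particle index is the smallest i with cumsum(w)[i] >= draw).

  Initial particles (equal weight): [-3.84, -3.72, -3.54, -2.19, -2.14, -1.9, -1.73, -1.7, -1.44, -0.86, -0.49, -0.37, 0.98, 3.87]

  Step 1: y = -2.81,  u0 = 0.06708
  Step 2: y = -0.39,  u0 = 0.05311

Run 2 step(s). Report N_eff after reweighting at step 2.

step 1: w=[0.0933, 0.1119, 0.1410, 0.1583, 0.1505, 0.1119, 0.0859, 0.0816, 0.0493, 0.0110, 0.0032, 0.0020, 0.0000, 0.0000]  mean=-2.5253  Neff=8.4777  idx=[0, 1, 2, 2, 3, 3, 3, 4, 4, 5, 6, 6, 7, 10]
step 2: w=[0.0000, 0.0001, 0.0002, 0.0002, 0.0340, 0.0340, 0.0340, 0.0391, 0.0391, 0.0721, 0.1052, 0.1052, 0.1120, 0.4246]  mean=-1.2923  Neff=4.4106  idx=[5, 7, 9, 10, 10, 11, 12, 12, 13, 13, 13, 13, 13, 13]

N_eff = 4.4106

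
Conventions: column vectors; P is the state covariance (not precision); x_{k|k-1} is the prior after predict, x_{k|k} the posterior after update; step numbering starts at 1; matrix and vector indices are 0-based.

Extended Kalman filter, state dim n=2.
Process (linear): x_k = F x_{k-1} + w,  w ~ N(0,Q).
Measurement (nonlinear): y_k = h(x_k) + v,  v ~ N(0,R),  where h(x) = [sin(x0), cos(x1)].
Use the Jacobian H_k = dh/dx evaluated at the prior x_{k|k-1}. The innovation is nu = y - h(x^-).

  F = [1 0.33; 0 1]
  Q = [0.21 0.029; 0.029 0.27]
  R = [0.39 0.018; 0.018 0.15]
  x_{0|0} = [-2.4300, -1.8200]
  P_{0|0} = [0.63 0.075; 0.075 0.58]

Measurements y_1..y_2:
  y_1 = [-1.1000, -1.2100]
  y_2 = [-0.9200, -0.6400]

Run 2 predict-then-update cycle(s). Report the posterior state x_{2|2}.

x_post = [-2.6795, -2.3503]

step 1: x^-=[-3.0306, -1.8200]  P^-=[0.9527 0.2954; 0.2954 0.8500]  H_jac=[-0.9938 0.0000; 0.0000 0.9691]  S=[1.3310 -0.2665; -0.2665 0.9483]  K=[-0.6897 0.1080; -0.0494 0.8548]  nu=[-0.9892, -0.9634]  x^+=[-2.4524, -2.5946]  P^+=[0.2687 0.0039; 0.0039 0.1314]
step 2: x^-=[-3.3086, -2.5946]  P^-=[0.4956 0.0763; 0.0763 0.4014]  H_jac=[-0.9861 0.0000; 0.0000 0.5201]  S=[0.8719 -0.0211; -0.0211 0.2586]  K=[-0.5579 0.1078; -0.0668 0.8019]  nu=[-1.0862, 0.2141]  x^+=[-2.6795, -2.3503]  P^+=[0.2187 0.0118; 0.0118 0.2289]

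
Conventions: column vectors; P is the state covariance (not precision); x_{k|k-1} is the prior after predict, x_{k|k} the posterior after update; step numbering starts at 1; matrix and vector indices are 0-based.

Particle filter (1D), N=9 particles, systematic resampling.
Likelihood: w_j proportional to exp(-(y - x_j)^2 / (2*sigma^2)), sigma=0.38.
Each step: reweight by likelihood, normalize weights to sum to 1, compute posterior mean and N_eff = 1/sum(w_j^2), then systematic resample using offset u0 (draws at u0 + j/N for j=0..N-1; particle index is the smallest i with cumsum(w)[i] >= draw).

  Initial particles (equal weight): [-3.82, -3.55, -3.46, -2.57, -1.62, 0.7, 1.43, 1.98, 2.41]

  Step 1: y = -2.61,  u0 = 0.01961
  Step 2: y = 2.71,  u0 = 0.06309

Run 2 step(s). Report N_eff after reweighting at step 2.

N_eff = 8.0000

step 1: w=[0.0054, 0.0403, 0.0704, 0.8550, 0.0289, 0.0000, 0.0000, 0.0000, 0.0000]  mean=-2.6515  Neff=1.3543  idx=[1, 3, 3, 3, 3, 3, 3, 3, 3]
step 2: w=[0.0000, 0.1250, 0.1250, 0.1250, 0.1250, 0.1250, 0.1250, 0.1250, 0.1250]  mean=-2.5700  Neff=8.0000  idx=[1, 2, 3, 4, 5, 5, 6, 7, 8]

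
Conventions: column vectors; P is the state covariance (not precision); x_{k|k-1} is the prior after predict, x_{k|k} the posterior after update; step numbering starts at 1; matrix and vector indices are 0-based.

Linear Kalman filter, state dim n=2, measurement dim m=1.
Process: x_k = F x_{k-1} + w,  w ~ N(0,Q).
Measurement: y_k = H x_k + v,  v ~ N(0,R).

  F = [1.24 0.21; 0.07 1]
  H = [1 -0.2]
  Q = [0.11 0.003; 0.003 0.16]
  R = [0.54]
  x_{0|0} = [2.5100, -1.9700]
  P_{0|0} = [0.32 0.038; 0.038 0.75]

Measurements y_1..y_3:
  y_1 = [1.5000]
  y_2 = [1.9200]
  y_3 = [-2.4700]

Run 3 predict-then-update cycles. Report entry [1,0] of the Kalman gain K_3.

step 1: x^-=[2.6987, -1.7943]  P^-=[0.6549 0.2360; 0.2360 0.9169]  S=[1.1372]  K=[0.5344; 0.0462]  nu=[-1.5576]  x^+=[1.8664, -1.8663]  P^+=[0.3301 0.2079; 0.2079 0.9145]
step 2: x^-=[1.9224, -1.7357]  P^-=[0.7662 0.4845; 0.4845 1.1052]  S=[1.1566]  K=[0.5787; 0.2278]  nu=[-0.3495]  x^+=[1.7201, -1.8153]  P^+=[0.3789 0.3320; 0.3320 1.0452]
step 3: x^-=[1.7517, -1.6949]  P^-=[0.9116 0.6720; 0.6720 1.2535]  S=[1.2330]  K=[0.6304; 0.3417]  nu=[-4.5607]  x^+=[-1.1232, -3.2532]  P^+=[0.4217 0.4064; 0.4064 1.1096]

K[1,0] = 0.3417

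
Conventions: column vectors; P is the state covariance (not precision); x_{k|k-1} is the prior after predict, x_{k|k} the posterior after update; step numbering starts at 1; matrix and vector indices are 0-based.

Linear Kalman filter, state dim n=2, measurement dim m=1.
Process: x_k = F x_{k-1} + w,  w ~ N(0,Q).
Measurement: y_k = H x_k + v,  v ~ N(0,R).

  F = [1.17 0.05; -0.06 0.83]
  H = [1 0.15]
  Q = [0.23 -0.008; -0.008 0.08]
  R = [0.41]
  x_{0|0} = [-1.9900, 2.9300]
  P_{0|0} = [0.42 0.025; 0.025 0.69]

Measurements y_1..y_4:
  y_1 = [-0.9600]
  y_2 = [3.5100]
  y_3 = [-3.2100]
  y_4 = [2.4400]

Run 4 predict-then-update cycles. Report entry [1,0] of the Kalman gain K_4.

K[1,0] = -0.0155

step 1: x^-=[-2.1818, 2.5513]  P^-=[0.8096 0.0154; 0.0154 0.5544]  S=[1.2367]  K=[0.6565; 0.0797]  nu=[0.8391]  x^+=[-1.6309, 2.6181]  P^+=[0.2766 -0.0493; -0.0493 0.5465]
step 2: x^-=[-1.7773, 2.2709]  P^-=[0.6042 -0.0525; -0.0525 0.4624]  S=[1.0089]  K=[0.5911; 0.0167]  nu=[4.9466]  x^+=[1.1466, 2.3537]  P^+=[0.2517 -0.0625; -0.0625 0.4621]
step 3: x^-=[1.4592, 1.8848]  P^-=[0.5684 -0.0670; -0.0670 0.4055]  S=[0.9675]  K=[0.5772; -0.0063]  nu=[-4.9519]  x^+=[-1.3988, 1.9162]  P^+=[0.2461 -0.0634; -0.0634 0.4054]
step 4: x^-=[-1.5408, 1.6743]  P^-=[0.5605 -0.0698; -0.0698 0.3665]  S=[0.9578]  K=[0.5743; -0.0155]  nu=[3.7297]  x^+=[0.6011, 1.6164]  P^+=[0.2447 -0.0613; -0.0613 0.3663]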